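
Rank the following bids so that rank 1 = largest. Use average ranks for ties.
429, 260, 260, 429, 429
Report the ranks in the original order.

Sorted (descending): 429, 429, 429, 260, 260
The 3 values of 429 occupy positions 1–3 → average rank 2.
The 2 values of 260 occupy positions 4–5 → average rank (4+5)/2 = 4.5.

2, 4.5, 4.5, 2, 2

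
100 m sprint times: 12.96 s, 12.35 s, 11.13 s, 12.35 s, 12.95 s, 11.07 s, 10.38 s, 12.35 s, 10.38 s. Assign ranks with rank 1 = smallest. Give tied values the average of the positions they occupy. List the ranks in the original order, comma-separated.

Sorted (ascending): 10.38, 10.38, 11.07, 11.13, 12.35, 12.35, 12.35, 12.95, 12.96
The 2 values of 10.38 occupy positions 1–2 → average rank (1+2)/2 = 1.5.
The 3 values of 12.35 occupy positions 5–7 → average rank 6.

9, 6, 4, 6, 8, 3, 1.5, 6, 1.5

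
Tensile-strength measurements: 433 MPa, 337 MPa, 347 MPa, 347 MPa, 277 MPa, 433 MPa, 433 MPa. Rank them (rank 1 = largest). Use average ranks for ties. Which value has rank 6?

Sorted (descending): 433, 433, 433, 347, 347, 337, 277
The 3 values of 433 occupy positions 1–3 → average rank 2.
The 2 values of 347 occupy positions 4–5 → average rank (4+5)/2 = 4.5.
Rank 6 → value 337.

337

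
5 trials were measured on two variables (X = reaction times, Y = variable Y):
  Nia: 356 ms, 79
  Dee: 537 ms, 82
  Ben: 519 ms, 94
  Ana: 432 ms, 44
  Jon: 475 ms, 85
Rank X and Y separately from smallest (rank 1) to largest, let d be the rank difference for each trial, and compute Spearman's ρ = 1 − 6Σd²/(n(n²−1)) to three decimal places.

0.600

Ranks of variable 1: 1, 5, 4, 2, 3
Ranks of variable 2: 2, 3, 5, 1, 4
d = r₁ − r₂: -1, 2, -1, 1, -1
d²: 1, 4, 1, 1, 1; Σd² = 8
ρ = 1 − 6·8/(5·24) = 1 − 48/120 = 0.600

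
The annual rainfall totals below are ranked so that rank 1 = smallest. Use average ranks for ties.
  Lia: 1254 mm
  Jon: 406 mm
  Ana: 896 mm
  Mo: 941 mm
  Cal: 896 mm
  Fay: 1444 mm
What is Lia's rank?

5

Sorted (ascending): 406, 896, 896, 941, 1254, 1444
The 2 values of 896 occupy positions 2–3 → average rank (2+3)/2 = 2.5.
Lia has value 1254 mm → rank 5.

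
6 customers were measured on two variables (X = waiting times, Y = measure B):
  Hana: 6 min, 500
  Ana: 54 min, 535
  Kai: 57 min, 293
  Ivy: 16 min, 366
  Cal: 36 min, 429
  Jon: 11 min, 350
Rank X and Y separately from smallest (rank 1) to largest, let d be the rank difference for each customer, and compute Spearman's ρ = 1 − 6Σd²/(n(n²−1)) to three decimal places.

Ranks of variable 1: 1, 5, 6, 3, 4, 2
Ranks of variable 2: 5, 6, 1, 3, 4, 2
d = r₁ − r₂: -4, -1, 5, 0, 0, 0
d²: 16, 1, 25, 0, 0, 0; Σd² = 42
ρ = 1 − 6·42/(6·35) = 1 − 252/210 = -0.200

-0.200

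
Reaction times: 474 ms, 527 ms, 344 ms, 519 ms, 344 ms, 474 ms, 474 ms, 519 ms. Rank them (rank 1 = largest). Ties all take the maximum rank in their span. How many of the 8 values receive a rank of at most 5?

3

Sorted (descending): 527, 519, 519, 474, 474, 474, 344, 344
The 2 values of 519 occupy positions 2–3 → each gets rank 3.
The 3 values of 474 occupy positions 4–6 → each gets rank 6.
The 2 values of 344 occupy positions 7–8 → each gets rank 8.
Ranks ≤ 5: {1, 3, 3} → 3 values.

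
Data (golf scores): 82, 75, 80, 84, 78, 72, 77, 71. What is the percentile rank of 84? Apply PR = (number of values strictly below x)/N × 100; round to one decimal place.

N = 8.
Strictly below 84: 7. Equal to 84: 1.
PR = 7/8 × 100 = 87.5

87.5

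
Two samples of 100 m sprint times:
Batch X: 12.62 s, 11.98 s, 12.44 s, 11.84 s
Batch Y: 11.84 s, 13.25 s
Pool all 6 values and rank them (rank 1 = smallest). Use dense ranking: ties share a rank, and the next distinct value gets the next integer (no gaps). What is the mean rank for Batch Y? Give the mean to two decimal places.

Sorted (ascending): 11.84, 11.84, 11.98, 12.44, 12.62, 13.25
The 2 values of 11.84 share dense rank 1.
Remaining distinct values take the next consecutive integers.
Batch Y values → pooled ranks: 11.84→1, 13.25→5
Mean rank = (1 + 5) / 2 = 3.00

3.00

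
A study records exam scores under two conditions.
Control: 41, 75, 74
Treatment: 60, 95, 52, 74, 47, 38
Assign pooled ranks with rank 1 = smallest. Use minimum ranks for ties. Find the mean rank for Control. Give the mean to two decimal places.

Sorted (ascending): 38, 41, 47, 52, 60, 74, 74, 75, 95
The 2 values of 74 occupy positions 6–7 → each gets rank 6.
Control values → pooled ranks: 41→2, 75→8, 74→6
Mean rank = (2 + 8 + 6) / 3 = 5.33

5.33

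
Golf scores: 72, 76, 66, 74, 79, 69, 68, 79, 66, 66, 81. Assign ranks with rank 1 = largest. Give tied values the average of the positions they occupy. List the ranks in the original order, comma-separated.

Sorted (descending): 81, 79, 79, 76, 74, 72, 69, 68, 66, 66, 66
The 2 values of 79 occupy positions 2–3 → average rank (2+3)/2 = 2.5.
The 3 values of 66 occupy positions 9–11 → average rank 10.

6, 4, 10, 5, 2.5, 7, 8, 2.5, 10, 10, 1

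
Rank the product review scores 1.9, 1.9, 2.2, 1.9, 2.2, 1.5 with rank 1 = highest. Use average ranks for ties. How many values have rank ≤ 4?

5

Sorted (descending): 2.2, 2.2, 1.9, 1.9, 1.9, 1.5
The 2 values of 2.2 occupy positions 1–2 → average rank (1+2)/2 = 1.5.
The 3 values of 1.9 occupy positions 3–5 → average rank 4.
Ranks ≤ 4: {1.5, 1.5, 4, 4, 4} → 5 values.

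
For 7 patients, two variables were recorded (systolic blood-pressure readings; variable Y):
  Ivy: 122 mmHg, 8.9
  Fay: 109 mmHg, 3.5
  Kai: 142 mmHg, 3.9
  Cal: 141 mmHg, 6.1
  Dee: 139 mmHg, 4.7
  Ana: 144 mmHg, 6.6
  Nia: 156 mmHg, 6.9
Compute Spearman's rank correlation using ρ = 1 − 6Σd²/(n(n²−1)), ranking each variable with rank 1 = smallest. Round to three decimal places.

0.357

Ranks of variable 1: 2, 1, 5, 4, 3, 6, 7
Ranks of variable 2: 7, 1, 2, 4, 3, 5, 6
d = r₁ − r₂: -5, 0, 3, 0, 0, 1, 1
d²: 25, 0, 9, 0, 0, 1, 1; Σd² = 36
ρ = 1 − 6·36/(7·48) = 1 − 216/336 = 0.357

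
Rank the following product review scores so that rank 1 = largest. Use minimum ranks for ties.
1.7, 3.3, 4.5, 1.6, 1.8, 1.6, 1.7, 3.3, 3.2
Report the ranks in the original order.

Sorted (descending): 4.5, 3.3, 3.3, 3.2, 1.8, 1.7, 1.7, 1.6, 1.6
The 2 values of 3.3 occupy positions 2–3 → each gets rank 2.
The 2 values of 1.7 occupy positions 6–7 → each gets rank 6.
The 2 values of 1.6 occupy positions 8–9 → each gets rank 8.

6, 2, 1, 8, 5, 8, 6, 2, 4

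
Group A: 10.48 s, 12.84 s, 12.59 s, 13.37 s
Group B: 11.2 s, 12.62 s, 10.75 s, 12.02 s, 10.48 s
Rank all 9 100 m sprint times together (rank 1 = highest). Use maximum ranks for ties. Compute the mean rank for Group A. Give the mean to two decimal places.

4.00

Sorted (descending): 13.37, 12.84, 12.62, 12.59, 12.02, 11.2, 10.75, 10.48, 10.48
The 2 values of 10.48 occupy positions 8–9 → each gets rank 9.
Group A values → pooled ranks: 10.48→9, 12.84→2, 12.59→4, 13.37→1
Mean rank = (9 + 2 + 4 + 1) / 4 = 4.00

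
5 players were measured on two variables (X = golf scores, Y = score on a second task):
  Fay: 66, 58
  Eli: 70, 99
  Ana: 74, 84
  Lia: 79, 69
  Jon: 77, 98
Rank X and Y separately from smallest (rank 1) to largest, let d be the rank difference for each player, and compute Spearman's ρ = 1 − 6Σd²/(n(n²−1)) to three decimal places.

0.100

Ranks of variable 1: 1, 2, 3, 5, 4
Ranks of variable 2: 1, 5, 3, 2, 4
d = r₁ − r₂: 0, -3, 0, 3, 0
d²: 0, 9, 0, 9, 0; Σd² = 18
ρ = 1 − 6·18/(5·24) = 1 − 108/120 = 0.100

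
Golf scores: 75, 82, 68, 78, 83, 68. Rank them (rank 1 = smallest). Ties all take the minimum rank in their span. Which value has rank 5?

82

Sorted (ascending): 68, 68, 75, 78, 82, 83
The 2 values of 68 occupy positions 1–2 → each gets rank 1.
Rank 5 → value 82.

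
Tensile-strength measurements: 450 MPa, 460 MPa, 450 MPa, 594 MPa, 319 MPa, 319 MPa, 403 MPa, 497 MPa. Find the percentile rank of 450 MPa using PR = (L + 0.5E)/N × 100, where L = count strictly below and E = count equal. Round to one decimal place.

50.0

N = 8.
Strictly below 450: 3. Equal to 450: 2.
PR = (3 + 0.5·2)/8 × 100 = 50.0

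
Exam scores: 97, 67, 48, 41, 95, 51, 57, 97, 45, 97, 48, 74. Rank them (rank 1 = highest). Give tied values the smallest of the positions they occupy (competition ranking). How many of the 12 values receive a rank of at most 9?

10

Sorted (descending): 97, 97, 97, 95, 74, 67, 57, 51, 48, 48, 45, 41
The 3 values of 97 occupy positions 1–3 → each gets rank 1.
The 2 values of 48 occupy positions 9–10 → each gets rank 9.
Ranks ≤ 9: {1, 1, 1, 4, 5, 6, 7, 8, 9, 9} → 10 values.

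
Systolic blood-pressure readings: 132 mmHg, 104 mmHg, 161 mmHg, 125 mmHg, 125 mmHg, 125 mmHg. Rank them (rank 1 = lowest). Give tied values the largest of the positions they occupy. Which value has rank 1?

Sorted (ascending): 104, 125, 125, 125, 132, 161
The 3 values of 125 occupy positions 2–4 → each gets rank 4.
Rank 1 → value 104.

104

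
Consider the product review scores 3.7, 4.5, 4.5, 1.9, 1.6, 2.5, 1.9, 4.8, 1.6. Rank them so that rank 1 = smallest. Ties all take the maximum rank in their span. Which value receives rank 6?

Sorted (ascending): 1.6, 1.6, 1.9, 1.9, 2.5, 3.7, 4.5, 4.5, 4.8
The 2 values of 1.6 occupy positions 1–2 → each gets rank 2.
The 2 values of 1.9 occupy positions 3–4 → each gets rank 4.
The 2 values of 4.5 occupy positions 7–8 → each gets rank 8.
Rank 6 → value 3.7.

3.7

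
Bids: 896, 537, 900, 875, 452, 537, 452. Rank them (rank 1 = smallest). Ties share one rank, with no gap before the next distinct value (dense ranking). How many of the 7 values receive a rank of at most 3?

5

Sorted (ascending): 452, 452, 537, 537, 875, 896, 900
The 2 values of 452 share dense rank 1.
The 2 values of 537 share dense rank 2.
Remaining distinct values take the next consecutive integers.
Ranks ≤ 3: {1, 1, 2, 2, 3} → 5 values.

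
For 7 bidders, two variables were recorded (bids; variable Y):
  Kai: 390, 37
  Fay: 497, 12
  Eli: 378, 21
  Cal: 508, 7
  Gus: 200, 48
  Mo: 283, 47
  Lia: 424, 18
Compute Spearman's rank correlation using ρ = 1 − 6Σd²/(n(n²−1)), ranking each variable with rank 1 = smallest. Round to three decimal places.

-0.964

Ranks of variable 1: 4, 6, 3, 7, 1, 2, 5
Ranks of variable 2: 5, 2, 4, 1, 7, 6, 3
d = r₁ − r₂: -1, 4, -1, 6, -6, -4, 2
d²: 1, 16, 1, 36, 36, 16, 4; Σd² = 110
ρ = 1 − 6·110/(7·48) = 1 − 660/336 = -0.964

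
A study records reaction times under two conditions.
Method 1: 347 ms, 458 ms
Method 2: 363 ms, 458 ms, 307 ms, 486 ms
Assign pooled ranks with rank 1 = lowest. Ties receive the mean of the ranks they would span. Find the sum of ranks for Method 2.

Sorted (ascending): 307, 347, 363, 458, 458, 486
The 2 values of 458 occupy positions 4–5 → average rank (4+5)/2 = 4.5.
Method 2 values → pooled ranks: 363→3, 458→4.5, 307→1, 486→6
Rank sum = 3 + 4.5 + 1 + 6 = 14.5

14.5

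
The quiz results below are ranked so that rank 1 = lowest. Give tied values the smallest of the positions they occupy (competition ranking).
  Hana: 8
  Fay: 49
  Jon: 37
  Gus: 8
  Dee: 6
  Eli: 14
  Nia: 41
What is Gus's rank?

2

Sorted (ascending): 6, 8, 8, 14, 37, 41, 49
The 2 values of 8 occupy positions 2–3 → each gets rank 2.
Gus has value 8 → rank 2.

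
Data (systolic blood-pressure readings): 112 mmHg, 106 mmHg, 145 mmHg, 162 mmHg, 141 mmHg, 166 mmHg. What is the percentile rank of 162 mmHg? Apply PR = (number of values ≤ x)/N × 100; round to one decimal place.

83.3

N = 6.
Strictly below 162: 4. Equal to 162: 1.
PR = 5/6 × 100 = 83.3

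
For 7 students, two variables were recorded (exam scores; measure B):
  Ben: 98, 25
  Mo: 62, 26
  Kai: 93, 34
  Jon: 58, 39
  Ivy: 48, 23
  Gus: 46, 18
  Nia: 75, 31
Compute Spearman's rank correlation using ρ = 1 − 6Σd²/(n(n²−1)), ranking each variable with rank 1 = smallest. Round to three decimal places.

0.429

Ranks of variable 1: 7, 4, 6, 3, 2, 1, 5
Ranks of variable 2: 3, 4, 6, 7, 2, 1, 5
d = r₁ − r₂: 4, 0, 0, -4, 0, 0, 0
d²: 16, 0, 0, 16, 0, 0, 0; Σd² = 32
ρ = 1 − 6·32/(7·48) = 1 − 192/336 = 0.429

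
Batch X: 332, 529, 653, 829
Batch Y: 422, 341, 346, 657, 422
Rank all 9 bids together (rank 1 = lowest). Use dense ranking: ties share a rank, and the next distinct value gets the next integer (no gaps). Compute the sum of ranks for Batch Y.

20

Sorted (ascending): 332, 341, 346, 422, 422, 529, 653, 657, 829
The 2 values of 422 share dense rank 4.
Remaining distinct values take the next consecutive integers.
Batch Y values → pooled ranks: 422→4, 341→2, 346→3, 657→7, 422→4
Rank sum = 4 + 2 + 3 + 7 + 4 = 20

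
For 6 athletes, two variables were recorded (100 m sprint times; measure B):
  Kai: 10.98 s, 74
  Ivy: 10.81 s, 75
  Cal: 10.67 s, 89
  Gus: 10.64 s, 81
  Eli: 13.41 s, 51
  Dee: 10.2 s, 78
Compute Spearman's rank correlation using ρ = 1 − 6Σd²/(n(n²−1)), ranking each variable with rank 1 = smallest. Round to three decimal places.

Ranks of variable 1: 5, 4, 3, 2, 6, 1
Ranks of variable 2: 2, 3, 6, 5, 1, 4
d = r₁ − r₂: 3, 1, -3, -3, 5, -3
d²: 9, 1, 9, 9, 25, 9; Σd² = 62
ρ = 1 − 6·62/(6·35) = 1 − 372/210 = -0.771

-0.771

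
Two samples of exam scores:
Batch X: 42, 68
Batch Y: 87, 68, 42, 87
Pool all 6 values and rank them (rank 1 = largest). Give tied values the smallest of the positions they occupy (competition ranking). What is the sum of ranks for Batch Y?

Sorted (descending): 87, 87, 68, 68, 42, 42
The 2 values of 87 occupy positions 1–2 → each gets rank 1.
The 2 values of 68 occupy positions 3–4 → each gets rank 3.
The 2 values of 42 occupy positions 5–6 → each gets rank 5.
Batch Y values → pooled ranks: 87→1, 68→3, 42→5, 87→1
Rank sum = 1 + 3 + 5 + 1 = 10

10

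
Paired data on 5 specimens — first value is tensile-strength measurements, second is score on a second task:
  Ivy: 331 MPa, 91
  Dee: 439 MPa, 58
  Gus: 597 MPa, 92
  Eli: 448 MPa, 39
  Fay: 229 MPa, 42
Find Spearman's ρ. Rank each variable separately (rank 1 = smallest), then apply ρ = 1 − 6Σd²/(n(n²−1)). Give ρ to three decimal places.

Ranks of variable 1: 2, 3, 5, 4, 1
Ranks of variable 2: 4, 3, 5, 1, 2
d = r₁ − r₂: -2, 0, 0, 3, -1
d²: 4, 0, 0, 9, 1; Σd² = 14
ρ = 1 − 6·14/(5·24) = 1 − 84/120 = 0.300

0.300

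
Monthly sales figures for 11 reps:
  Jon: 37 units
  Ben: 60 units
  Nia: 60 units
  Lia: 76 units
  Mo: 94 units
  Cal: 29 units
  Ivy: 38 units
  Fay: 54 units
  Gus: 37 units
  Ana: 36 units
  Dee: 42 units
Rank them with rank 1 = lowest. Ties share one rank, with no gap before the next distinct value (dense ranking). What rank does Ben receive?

Sorted (ascending): 29, 36, 37, 37, 38, 42, 54, 60, 60, 76, 94
The 2 values of 37 share dense rank 3.
The 2 values of 60 share dense rank 7.
Remaining distinct values take the next consecutive integers.
Ben has value 60 units → rank 7.

7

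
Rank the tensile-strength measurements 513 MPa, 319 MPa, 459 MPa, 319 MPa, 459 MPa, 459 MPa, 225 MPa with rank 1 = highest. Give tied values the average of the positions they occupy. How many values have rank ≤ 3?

4

Sorted (descending): 513, 459, 459, 459, 319, 319, 225
The 3 values of 459 occupy positions 2–4 → average rank 3.
The 2 values of 319 occupy positions 5–6 → average rank (5+6)/2 = 5.5.
Ranks ≤ 3: {1, 3, 3, 3} → 4 values.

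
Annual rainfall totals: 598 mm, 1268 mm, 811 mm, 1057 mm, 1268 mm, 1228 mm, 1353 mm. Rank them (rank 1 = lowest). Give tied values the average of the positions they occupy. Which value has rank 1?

Sorted (ascending): 598, 811, 1057, 1228, 1268, 1268, 1353
The 2 values of 1268 occupy positions 5–6 → average rank (5+6)/2 = 5.5.
Rank 1 → value 598.

598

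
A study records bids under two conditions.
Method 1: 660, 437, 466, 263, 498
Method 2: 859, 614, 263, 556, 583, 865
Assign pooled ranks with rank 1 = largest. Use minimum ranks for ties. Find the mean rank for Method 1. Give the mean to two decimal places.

7.40

Sorted (descending): 865, 859, 660, 614, 583, 556, 498, 466, 437, 263, 263
The 2 values of 263 occupy positions 10–11 → each gets rank 10.
Method 1 values → pooled ranks: 660→3, 437→9, 466→8, 263→10, 498→7
Mean rank = (3 + 9 + 8 + 10 + 7) / 5 = 7.40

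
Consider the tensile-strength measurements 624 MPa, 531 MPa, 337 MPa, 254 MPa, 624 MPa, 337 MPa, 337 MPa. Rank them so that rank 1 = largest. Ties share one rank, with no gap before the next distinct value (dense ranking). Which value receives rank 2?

Sorted (descending): 624, 624, 531, 337, 337, 337, 254
The 2 values of 624 share dense rank 1.
The 3 values of 337 share dense rank 3.
Remaining distinct values take the next consecutive integers.
Rank 2 → value 531.

531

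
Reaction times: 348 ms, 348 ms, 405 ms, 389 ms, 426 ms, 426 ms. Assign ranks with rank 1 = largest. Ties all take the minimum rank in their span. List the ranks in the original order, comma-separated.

Sorted (descending): 426, 426, 405, 389, 348, 348
The 2 values of 426 occupy positions 1–2 → each gets rank 1.
The 2 values of 348 occupy positions 5–6 → each gets rank 5.

5, 5, 3, 4, 1, 1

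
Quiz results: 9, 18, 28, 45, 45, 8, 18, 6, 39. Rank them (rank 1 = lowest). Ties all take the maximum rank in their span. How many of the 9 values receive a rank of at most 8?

7

Sorted (ascending): 6, 8, 9, 18, 18, 28, 39, 45, 45
The 2 values of 18 occupy positions 4–5 → each gets rank 5.
The 2 values of 45 occupy positions 8–9 → each gets rank 9.
Ranks ≤ 8: {1, 2, 3, 5, 5, 6, 7} → 7 values.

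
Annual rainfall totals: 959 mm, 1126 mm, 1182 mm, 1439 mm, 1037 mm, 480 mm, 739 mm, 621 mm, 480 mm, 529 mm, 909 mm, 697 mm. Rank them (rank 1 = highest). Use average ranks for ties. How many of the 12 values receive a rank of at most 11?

Sorted (descending): 1439, 1182, 1126, 1037, 959, 909, 739, 697, 621, 529, 480, 480
The 2 values of 480 occupy positions 11–12 → average rank (11+12)/2 = 11.5.
Ranks ≤ 11: {1, 2, 3, 4, 5, 6, 7, 8, 9, 10} → 10 values.

10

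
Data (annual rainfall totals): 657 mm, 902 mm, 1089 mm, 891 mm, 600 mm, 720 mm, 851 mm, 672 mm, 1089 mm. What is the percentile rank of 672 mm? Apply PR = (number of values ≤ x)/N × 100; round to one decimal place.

33.3

N = 9.
Strictly below 672: 2. Equal to 672: 1.
PR = 3/9 × 100 = 33.3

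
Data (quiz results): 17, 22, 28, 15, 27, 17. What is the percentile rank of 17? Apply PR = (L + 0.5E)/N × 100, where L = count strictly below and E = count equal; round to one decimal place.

33.3

N = 6.
Strictly below 17: 1. Equal to 17: 2.
PR = (1 + 0.5·2)/6 × 100 = 33.3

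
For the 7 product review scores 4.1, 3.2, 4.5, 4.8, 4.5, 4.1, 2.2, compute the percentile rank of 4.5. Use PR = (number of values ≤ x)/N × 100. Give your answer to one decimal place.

85.7

N = 7.
Strictly below 4.5: 4. Equal to 4.5: 2.
PR = 6/7 × 100 = 85.7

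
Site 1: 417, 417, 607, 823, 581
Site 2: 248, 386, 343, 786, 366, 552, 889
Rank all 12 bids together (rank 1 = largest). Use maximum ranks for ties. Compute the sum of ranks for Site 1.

Sorted (descending): 889, 823, 786, 607, 581, 552, 417, 417, 386, 366, 343, 248
The 2 values of 417 occupy positions 7–8 → each gets rank 8.
Site 1 values → pooled ranks: 417→8, 417→8, 607→4, 823→2, 581→5
Rank sum = 8 + 8 + 4 + 2 + 5 = 27

27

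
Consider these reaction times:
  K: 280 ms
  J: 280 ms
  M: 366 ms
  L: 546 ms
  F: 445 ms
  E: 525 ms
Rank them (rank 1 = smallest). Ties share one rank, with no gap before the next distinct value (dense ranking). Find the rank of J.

1

Sorted (ascending): 280, 280, 366, 445, 525, 546
The 2 values of 280 share dense rank 1.
Remaining distinct values take the next consecutive integers.
J has value 280 ms → rank 1.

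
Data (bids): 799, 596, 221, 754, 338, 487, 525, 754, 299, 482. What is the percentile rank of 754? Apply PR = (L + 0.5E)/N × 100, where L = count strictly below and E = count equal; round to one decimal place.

80.0

N = 10.
Strictly below 754: 7. Equal to 754: 2.
PR = (7 + 0.5·2)/10 × 100 = 80.0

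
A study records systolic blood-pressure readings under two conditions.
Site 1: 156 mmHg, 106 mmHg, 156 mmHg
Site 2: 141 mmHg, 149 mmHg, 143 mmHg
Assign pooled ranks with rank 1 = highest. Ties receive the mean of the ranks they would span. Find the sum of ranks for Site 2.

12

Sorted (descending): 156, 156, 149, 143, 141, 106
The 2 values of 156 occupy positions 1–2 → average rank (1+2)/2 = 1.5.
Site 2 values → pooled ranks: 141→5, 149→3, 143→4
Rank sum = 5 + 3 + 4 = 12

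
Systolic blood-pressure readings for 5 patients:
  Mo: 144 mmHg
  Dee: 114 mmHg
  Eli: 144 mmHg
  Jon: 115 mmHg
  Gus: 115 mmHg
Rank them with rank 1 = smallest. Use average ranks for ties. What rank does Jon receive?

2.5

Sorted (ascending): 114, 115, 115, 144, 144
The 2 values of 115 occupy positions 2–3 → average rank (2+3)/2 = 2.5.
The 2 values of 144 occupy positions 4–5 → average rank (4+5)/2 = 4.5.
Jon has value 115 mmHg → rank 2.5.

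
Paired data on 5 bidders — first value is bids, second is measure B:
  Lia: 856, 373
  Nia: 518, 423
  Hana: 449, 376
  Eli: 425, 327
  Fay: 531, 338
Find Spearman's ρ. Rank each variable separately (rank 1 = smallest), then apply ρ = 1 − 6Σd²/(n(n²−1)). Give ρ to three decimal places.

0.200

Ranks of variable 1: 5, 3, 2, 1, 4
Ranks of variable 2: 3, 5, 4, 1, 2
d = r₁ − r₂: 2, -2, -2, 0, 2
d²: 4, 4, 4, 0, 4; Σd² = 16
ρ = 1 − 6·16/(5·24) = 1 − 96/120 = 0.200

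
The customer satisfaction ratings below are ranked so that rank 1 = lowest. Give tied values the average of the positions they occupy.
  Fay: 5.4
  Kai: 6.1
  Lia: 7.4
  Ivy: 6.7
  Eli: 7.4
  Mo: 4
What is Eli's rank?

Sorted (ascending): 4, 5.4, 6.1, 6.7, 7.4, 7.4
The 2 values of 7.4 occupy positions 5–6 → average rank (5+6)/2 = 5.5.
Eli has value 7.4 → rank 5.5.

5.5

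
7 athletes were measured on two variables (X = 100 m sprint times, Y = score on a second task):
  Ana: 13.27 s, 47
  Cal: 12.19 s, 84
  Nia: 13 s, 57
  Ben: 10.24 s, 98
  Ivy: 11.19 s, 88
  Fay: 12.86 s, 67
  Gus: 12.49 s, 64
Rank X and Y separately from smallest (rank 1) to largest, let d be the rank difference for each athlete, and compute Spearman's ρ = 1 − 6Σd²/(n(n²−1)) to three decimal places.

Ranks of variable 1: 7, 3, 6, 1, 2, 5, 4
Ranks of variable 2: 1, 5, 2, 7, 6, 4, 3
d = r₁ − r₂: 6, -2, 4, -6, -4, 1, 1
d²: 36, 4, 16, 36, 16, 1, 1; Σd² = 110
ρ = 1 − 6·110/(7·48) = 1 − 660/336 = -0.964

-0.964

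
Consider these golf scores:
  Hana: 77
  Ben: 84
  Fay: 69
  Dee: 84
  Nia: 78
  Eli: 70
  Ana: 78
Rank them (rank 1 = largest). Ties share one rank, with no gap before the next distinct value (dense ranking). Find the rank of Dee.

Sorted (descending): 84, 84, 78, 78, 77, 70, 69
The 2 values of 84 share dense rank 1.
The 2 values of 78 share dense rank 2.
Remaining distinct values take the next consecutive integers.
Dee has value 84 → rank 1.

1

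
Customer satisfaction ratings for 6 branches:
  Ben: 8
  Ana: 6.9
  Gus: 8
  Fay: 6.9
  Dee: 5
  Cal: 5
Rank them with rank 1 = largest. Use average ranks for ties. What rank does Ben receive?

1.5

Sorted (descending): 8, 8, 6.9, 6.9, 5, 5
The 2 values of 8 occupy positions 1–2 → average rank (1+2)/2 = 1.5.
The 2 values of 6.9 occupy positions 3–4 → average rank (3+4)/2 = 3.5.
The 2 values of 5 occupy positions 5–6 → average rank (5+6)/2 = 5.5.
Ben has value 8 → rank 1.5.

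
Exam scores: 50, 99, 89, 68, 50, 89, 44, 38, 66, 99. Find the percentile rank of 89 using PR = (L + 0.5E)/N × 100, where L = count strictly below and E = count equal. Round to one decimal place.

N = 10.
Strictly below 89: 6. Equal to 89: 2.
PR = (6 + 0.5·2)/10 × 100 = 70.0

70.0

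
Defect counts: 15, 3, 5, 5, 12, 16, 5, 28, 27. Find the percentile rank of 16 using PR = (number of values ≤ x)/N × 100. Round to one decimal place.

N = 9.
Strictly below 16: 6. Equal to 16: 1.
PR = 7/9 × 100 = 77.8

77.8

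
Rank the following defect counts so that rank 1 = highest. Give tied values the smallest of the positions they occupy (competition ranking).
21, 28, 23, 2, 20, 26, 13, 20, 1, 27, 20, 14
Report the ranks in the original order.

5, 1, 4, 11, 6, 3, 10, 6, 12, 2, 6, 9

Sorted (descending): 28, 27, 26, 23, 21, 20, 20, 20, 14, 13, 2, 1
The 3 values of 20 occupy positions 6–8 → each gets rank 6.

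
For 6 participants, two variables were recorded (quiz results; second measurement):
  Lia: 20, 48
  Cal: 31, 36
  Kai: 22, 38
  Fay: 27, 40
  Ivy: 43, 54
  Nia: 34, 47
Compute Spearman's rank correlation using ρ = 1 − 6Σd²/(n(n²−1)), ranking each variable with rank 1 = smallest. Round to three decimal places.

Ranks of variable 1: 1, 4, 2, 3, 6, 5
Ranks of variable 2: 5, 1, 2, 3, 6, 4
d = r₁ − r₂: -4, 3, 0, 0, 0, 1
d²: 16, 9, 0, 0, 0, 1; Σd² = 26
ρ = 1 − 6·26/(6·35) = 1 − 156/210 = 0.257

0.257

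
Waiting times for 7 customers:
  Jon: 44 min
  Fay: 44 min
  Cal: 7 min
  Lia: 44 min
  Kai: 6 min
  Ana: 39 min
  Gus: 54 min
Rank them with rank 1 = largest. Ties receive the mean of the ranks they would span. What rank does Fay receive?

Sorted (descending): 54, 44, 44, 44, 39, 7, 6
The 3 values of 44 occupy positions 2–4 → average rank 3.
Fay has value 44 min → rank 3.

3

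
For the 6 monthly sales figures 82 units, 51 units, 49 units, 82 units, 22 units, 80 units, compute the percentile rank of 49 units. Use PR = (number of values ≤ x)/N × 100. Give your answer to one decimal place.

33.3

N = 6.
Strictly below 49: 1. Equal to 49: 1.
PR = 2/6 × 100 = 33.3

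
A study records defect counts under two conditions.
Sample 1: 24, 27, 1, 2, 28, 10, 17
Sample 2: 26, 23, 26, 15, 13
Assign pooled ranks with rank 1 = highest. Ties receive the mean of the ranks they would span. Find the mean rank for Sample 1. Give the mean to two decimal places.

Sorted (descending): 28, 27, 26, 26, 24, 23, 17, 15, 13, 10, 2, 1
The 2 values of 26 occupy positions 3–4 → average rank (3+4)/2 = 3.5.
Sample 1 values → pooled ranks: 24→5, 27→2, 1→12, 2→11, 28→1, 10→10, 17→7
Mean rank = (5 + 2 + 12 + 11 + 1 + 10 + 7) / 7 = 6.86

6.86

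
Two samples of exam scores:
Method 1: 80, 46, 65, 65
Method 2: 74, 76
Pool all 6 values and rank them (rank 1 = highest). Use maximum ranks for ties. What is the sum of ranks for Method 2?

Sorted (descending): 80, 76, 74, 65, 65, 46
The 2 values of 65 occupy positions 4–5 → each gets rank 5.
Method 2 values → pooled ranks: 74→3, 76→2
Rank sum = 3 + 2 = 5

5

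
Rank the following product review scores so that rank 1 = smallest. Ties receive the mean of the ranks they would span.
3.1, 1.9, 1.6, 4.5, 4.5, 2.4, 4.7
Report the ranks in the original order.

Sorted (ascending): 1.6, 1.9, 2.4, 3.1, 4.5, 4.5, 4.7
The 2 values of 4.5 occupy positions 5–6 → average rank (5+6)/2 = 5.5.

4, 2, 1, 5.5, 5.5, 3, 7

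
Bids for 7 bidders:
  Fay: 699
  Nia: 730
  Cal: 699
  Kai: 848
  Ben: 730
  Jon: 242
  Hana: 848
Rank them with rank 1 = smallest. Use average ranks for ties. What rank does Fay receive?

2.5

Sorted (ascending): 242, 699, 699, 730, 730, 848, 848
The 2 values of 699 occupy positions 2–3 → average rank (2+3)/2 = 2.5.
The 2 values of 730 occupy positions 4–5 → average rank (4+5)/2 = 4.5.
The 2 values of 848 occupy positions 6–7 → average rank (6+7)/2 = 6.5.
Fay has value 699 → rank 2.5.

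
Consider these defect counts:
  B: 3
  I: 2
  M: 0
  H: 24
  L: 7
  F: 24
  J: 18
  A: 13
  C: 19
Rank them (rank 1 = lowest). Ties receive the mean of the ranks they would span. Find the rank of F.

8.5

Sorted (ascending): 0, 2, 3, 7, 13, 18, 19, 24, 24
The 2 values of 24 occupy positions 8–9 → average rank (8+9)/2 = 8.5.
F has value 24 → rank 8.5.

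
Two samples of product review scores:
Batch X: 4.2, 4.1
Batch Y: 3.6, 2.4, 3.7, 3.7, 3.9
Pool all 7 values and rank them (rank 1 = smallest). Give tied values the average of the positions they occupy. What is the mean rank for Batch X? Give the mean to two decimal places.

6.50

Sorted (ascending): 2.4, 3.6, 3.7, 3.7, 3.9, 4.1, 4.2
The 2 values of 3.7 occupy positions 3–4 → average rank (3+4)/2 = 3.5.
Batch X values → pooled ranks: 4.2→7, 4.1→6
Mean rank = (7 + 6) / 2 = 6.50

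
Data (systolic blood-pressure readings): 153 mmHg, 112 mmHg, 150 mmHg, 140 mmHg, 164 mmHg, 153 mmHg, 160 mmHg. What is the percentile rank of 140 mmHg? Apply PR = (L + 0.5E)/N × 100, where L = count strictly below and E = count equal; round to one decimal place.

21.4

N = 7.
Strictly below 140: 1. Equal to 140: 1.
PR = (1 + 0.5·1)/7 × 100 = 21.4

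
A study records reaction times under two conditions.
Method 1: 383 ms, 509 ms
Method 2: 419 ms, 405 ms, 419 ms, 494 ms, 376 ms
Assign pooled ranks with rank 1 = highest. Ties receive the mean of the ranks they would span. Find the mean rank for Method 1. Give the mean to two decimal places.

3.50

Sorted (descending): 509, 494, 419, 419, 405, 383, 376
The 2 values of 419 occupy positions 3–4 → average rank (3+4)/2 = 3.5.
Method 1 values → pooled ranks: 383→6, 509→1
Mean rank = (6 + 1) / 2 = 3.50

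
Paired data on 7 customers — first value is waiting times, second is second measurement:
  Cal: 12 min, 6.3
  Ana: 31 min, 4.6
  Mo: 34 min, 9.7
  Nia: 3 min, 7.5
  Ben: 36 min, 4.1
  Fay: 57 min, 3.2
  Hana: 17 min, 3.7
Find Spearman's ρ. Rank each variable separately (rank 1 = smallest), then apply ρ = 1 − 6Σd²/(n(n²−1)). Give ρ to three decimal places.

Ranks of variable 1: 2, 4, 5, 1, 6, 7, 3
Ranks of variable 2: 5, 4, 7, 6, 3, 1, 2
d = r₁ − r₂: -3, 0, -2, -5, 3, 6, 1
d²: 9, 0, 4, 25, 9, 36, 1; Σd² = 84
ρ = 1 − 6·84/(7·48) = 1 − 504/336 = -0.500

-0.500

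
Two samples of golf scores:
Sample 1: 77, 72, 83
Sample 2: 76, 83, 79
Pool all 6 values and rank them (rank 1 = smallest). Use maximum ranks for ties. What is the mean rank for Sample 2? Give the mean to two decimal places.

Sorted (ascending): 72, 76, 77, 79, 83, 83
The 2 values of 83 occupy positions 5–6 → each gets rank 6.
Sample 2 values → pooled ranks: 76→2, 83→6, 79→4
Mean rank = (2 + 6 + 4) / 3 = 4.00

4.00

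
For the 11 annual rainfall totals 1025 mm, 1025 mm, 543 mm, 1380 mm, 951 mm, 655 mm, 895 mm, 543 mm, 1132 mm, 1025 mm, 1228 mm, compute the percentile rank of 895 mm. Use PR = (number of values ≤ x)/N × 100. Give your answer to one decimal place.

36.4

N = 11.
Strictly below 895: 3. Equal to 895: 1.
PR = 4/11 × 100 = 36.4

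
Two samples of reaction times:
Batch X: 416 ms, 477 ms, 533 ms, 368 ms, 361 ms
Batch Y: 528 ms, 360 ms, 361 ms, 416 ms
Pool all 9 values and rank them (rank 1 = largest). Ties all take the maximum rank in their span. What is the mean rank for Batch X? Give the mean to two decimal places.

Sorted (descending): 533, 528, 477, 416, 416, 368, 361, 361, 360
The 2 values of 416 occupy positions 4–5 → each gets rank 5.
The 2 values of 361 occupy positions 7–8 → each gets rank 8.
Batch X values → pooled ranks: 416→5, 477→3, 533→1, 368→6, 361→8
Mean rank = (5 + 3 + 1 + 6 + 8) / 5 = 4.60

4.60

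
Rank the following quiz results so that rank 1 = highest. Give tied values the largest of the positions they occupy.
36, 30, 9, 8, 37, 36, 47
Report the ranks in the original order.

4, 5, 6, 7, 2, 4, 1

Sorted (descending): 47, 37, 36, 36, 30, 9, 8
The 2 values of 36 occupy positions 3–4 → each gets rank 4.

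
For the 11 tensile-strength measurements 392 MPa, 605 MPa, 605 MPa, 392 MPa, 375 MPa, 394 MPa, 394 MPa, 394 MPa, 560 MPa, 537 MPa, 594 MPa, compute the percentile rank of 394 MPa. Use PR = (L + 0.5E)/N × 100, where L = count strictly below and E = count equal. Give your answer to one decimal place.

40.9

N = 11.
Strictly below 394: 3. Equal to 394: 3.
PR = (3 + 0.5·3)/11 × 100 = 40.9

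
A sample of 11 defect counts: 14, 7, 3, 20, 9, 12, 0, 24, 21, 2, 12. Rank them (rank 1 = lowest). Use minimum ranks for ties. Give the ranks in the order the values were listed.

Sorted (ascending): 0, 2, 3, 7, 9, 12, 12, 14, 20, 21, 24
The 2 values of 12 occupy positions 6–7 → each gets rank 6.

8, 4, 3, 9, 5, 6, 1, 11, 10, 2, 6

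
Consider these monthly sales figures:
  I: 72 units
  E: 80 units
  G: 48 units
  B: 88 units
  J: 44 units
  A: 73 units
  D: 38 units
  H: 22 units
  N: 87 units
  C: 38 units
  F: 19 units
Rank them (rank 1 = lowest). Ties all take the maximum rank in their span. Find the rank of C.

Sorted (ascending): 19, 22, 38, 38, 44, 48, 72, 73, 80, 87, 88
The 2 values of 38 occupy positions 3–4 → each gets rank 4.
C has value 38 units → rank 4.

4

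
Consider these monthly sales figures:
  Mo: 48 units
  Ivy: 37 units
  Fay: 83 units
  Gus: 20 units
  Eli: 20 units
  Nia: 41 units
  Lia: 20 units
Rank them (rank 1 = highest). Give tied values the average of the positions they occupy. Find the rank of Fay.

1

Sorted (descending): 83, 48, 41, 37, 20, 20, 20
The 3 values of 20 occupy positions 5–7 → average rank 6.
Fay has value 83 units → rank 1.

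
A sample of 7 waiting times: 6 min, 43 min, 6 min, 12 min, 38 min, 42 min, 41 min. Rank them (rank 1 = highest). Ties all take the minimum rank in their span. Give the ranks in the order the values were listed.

Sorted (descending): 43, 42, 41, 38, 12, 6, 6
The 2 values of 6 occupy positions 6–7 → each gets rank 6.

6, 1, 6, 5, 4, 2, 3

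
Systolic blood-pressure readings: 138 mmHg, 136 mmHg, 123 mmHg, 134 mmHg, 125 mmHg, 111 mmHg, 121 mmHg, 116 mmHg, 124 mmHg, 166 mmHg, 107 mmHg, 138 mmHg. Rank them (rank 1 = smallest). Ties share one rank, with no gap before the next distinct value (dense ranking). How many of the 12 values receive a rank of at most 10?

11

Sorted (ascending): 107, 111, 116, 121, 123, 124, 125, 134, 136, 138, 138, 166
The 2 values of 138 share dense rank 10.
Remaining distinct values take the next consecutive integers.
Ranks ≤ 10: {1, 2, 3, 4, 5, 6, 7, 8, 9, 10, 10} → 11 values.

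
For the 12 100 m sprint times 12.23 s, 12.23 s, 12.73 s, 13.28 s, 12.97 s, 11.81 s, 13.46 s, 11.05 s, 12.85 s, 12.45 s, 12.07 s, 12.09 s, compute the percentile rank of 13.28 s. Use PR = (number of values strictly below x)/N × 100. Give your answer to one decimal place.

83.3

N = 12.
Strictly below 13.28: 10. Equal to 13.28: 1.
PR = 10/12 × 100 = 83.3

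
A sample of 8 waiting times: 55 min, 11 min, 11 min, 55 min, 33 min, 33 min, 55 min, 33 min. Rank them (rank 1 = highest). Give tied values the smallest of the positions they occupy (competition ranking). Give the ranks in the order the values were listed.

Sorted (descending): 55, 55, 55, 33, 33, 33, 11, 11
The 3 values of 55 occupy positions 1–3 → each gets rank 1.
The 3 values of 33 occupy positions 4–6 → each gets rank 4.
The 2 values of 11 occupy positions 7–8 → each gets rank 7.

1, 7, 7, 1, 4, 4, 1, 4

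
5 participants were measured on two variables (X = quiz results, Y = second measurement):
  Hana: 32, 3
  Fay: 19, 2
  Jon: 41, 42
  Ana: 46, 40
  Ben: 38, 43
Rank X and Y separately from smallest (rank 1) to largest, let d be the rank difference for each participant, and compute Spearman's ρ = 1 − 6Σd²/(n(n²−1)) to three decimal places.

0.600

Ranks of variable 1: 2, 1, 4, 5, 3
Ranks of variable 2: 2, 1, 4, 3, 5
d = r₁ − r₂: 0, 0, 0, 2, -2
d²: 0, 0, 0, 4, 4; Σd² = 8
ρ = 1 − 6·8/(5·24) = 1 − 48/120 = 0.600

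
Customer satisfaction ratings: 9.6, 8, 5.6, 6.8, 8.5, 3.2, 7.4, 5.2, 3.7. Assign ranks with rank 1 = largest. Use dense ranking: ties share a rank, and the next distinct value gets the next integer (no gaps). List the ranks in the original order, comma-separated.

Sorted (descending): 9.6, 8.5, 8, 7.4, 6.8, 5.6, 5.2, 3.7, 3.2
No ties — each value takes its position as its rank.

1, 3, 6, 5, 2, 9, 4, 7, 8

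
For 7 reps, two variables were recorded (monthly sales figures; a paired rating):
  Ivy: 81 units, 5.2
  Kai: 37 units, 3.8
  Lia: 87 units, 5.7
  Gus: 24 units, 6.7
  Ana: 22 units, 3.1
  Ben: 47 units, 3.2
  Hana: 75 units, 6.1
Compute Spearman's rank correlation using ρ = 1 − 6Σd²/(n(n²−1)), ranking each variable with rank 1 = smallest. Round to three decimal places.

0.321

Ranks of variable 1: 6, 3, 7, 2, 1, 4, 5
Ranks of variable 2: 4, 3, 5, 7, 1, 2, 6
d = r₁ − r₂: 2, 0, 2, -5, 0, 2, -1
d²: 4, 0, 4, 25, 0, 4, 1; Σd² = 38
ρ = 1 − 6·38/(7·48) = 1 − 228/336 = 0.321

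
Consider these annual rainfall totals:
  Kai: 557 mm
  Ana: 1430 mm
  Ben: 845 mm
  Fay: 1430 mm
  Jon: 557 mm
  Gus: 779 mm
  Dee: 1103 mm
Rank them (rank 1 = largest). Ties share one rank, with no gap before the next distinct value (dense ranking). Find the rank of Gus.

Sorted (descending): 1430, 1430, 1103, 845, 779, 557, 557
The 2 values of 1430 share dense rank 1.
The 2 values of 557 share dense rank 5.
Remaining distinct values take the next consecutive integers.
Gus has value 779 mm → rank 4.

4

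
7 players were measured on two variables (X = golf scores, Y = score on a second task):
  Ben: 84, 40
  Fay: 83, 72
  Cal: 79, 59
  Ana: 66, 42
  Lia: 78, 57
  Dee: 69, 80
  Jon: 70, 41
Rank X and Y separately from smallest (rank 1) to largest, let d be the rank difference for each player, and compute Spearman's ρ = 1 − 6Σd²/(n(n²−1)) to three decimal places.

Ranks of variable 1: 7, 6, 5, 1, 4, 2, 3
Ranks of variable 2: 1, 6, 5, 3, 4, 7, 2
d = r₁ − r₂: 6, 0, 0, -2, 0, -5, 1
d²: 36, 0, 0, 4, 0, 25, 1; Σd² = 66
ρ = 1 − 6·66/(7·48) = 1 − 396/336 = -0.179

-0.179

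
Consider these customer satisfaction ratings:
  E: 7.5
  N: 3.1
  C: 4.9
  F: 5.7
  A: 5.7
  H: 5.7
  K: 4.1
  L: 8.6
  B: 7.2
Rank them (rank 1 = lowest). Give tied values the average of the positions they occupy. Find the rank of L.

9

Sorted (ascending): 3.1, 4.1, 4.9, 5.7, 5.7, 5.7, 7.2, 7.5, 8.6
The 3 values of 5.7 occupy positions 4–6 → average rank 5.
L has value 8.6 → rank 9.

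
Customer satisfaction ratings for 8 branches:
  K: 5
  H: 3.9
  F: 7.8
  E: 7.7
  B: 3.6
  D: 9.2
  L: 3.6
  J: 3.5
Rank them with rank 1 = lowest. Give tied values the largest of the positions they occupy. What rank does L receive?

3

Sorted (ascending): 3.5, 3.6, 3.6, 3.9, 5, 7.7, 7.8, 9.2
The 2 values of 3.6 occupy positions 2–3 → each gets rank 3.
L has value 3.6 → rank 3.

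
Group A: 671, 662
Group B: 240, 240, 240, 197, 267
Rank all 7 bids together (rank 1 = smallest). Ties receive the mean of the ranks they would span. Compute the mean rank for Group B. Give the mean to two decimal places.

Sorted (ascending): 197, 240, 240, 240, 267, 662, 671
The 3 values of 240 occupy positions 2–4 → average rank 3.
Group B values → pooled ranks: 240→3, 240→3, 240→3, 197→1, 267→5
Mean rank = (3 + 3 + 3 + 1 + 5) / 5 = 3.00

3.00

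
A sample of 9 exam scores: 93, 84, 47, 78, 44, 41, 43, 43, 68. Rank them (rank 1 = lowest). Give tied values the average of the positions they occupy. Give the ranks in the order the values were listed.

Sorted (ascending): 41, 43, 43, 44, 47, 68, 78, 84, 93
The 2 values of 43 occupy positions 2–3 → average rank (2+3)/2 = 2.5.

9, 8, 5, 7, 4, 1, 2.5, 2.5, 6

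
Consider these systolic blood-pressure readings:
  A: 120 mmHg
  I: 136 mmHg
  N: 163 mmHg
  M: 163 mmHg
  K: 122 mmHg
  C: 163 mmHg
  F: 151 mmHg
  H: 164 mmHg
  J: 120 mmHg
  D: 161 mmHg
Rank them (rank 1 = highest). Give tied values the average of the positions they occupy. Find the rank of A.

Sorted (descending): 164, 163, 163, 163, 161, 151, 136, 122, 120, 120
The 3 values of 163 occupy positions 2–4 → average rank 3.
The 2 values of 120 occupy positions 9–10 → average rank (9+10)/2 = 9.5.
A has value 120 mmHg → rank 9.5.

9.5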